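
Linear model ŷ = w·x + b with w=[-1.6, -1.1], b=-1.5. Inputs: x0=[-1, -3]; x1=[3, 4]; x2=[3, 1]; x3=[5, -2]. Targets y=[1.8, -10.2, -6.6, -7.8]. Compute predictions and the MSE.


ŷ0 = (-1.6)·(-1) + (-1.1)·(-3) - 1.5 = 3.4
ŷ1 = (-1.6)·(3) + (-1.1)·(4) - 1.5 = -10.7
ŷ2 = (-1.6)·(3) + (-1.1)·(1) - 1.5 = -7.4
ŷ3 = (-1.6)·(5) + (-1.1)·(-2) - 1.5 = -7.3
errors² = [2.56, 0.25, 0.64, 0.25]
MSE = 3.7000/4 = 0.925

0.925


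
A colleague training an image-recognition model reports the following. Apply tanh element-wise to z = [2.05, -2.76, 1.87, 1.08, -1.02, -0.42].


tanh(2.05) = 0.9674
tanh(-2.76) = -0.992
tanh(1.87) = 0.9536
tanh(1.08) = 0.7932
tanh(-1.02) = -0.7699
tanh(-0.42) = -0.3969
result = [0.9674, -0.992, 0.9536, 0.7932, -0.7699, -0.3969]

[0.9674, -0.992, 0.9536, 0.7932, -0.7699, -0.3969]


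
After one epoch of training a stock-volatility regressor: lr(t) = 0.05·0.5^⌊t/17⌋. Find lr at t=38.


n_drops = ⌊38/17⌋ = 2
lr = 0.05·0.5^2 = 0.05·0.25 = 0.0125

0.0125


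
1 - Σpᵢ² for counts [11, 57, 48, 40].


Probabilities: [11/156, 57/156, 48/156, 40/156] ≈ [0.0705, 0.3654, 0.3077, 0.2564]
Σpᵢ² = (121 + 3249 + 2304 + 1600)/156² = 7274/24336
Gini = 1 - Σpᵢ² = 1 - 7274/24336 = 0.7011

0.7011


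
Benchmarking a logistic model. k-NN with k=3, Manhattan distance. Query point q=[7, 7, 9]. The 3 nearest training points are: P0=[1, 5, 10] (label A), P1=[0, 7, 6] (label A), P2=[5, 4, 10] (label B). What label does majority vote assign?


d(q,P0) = 9  (label A)
d(q,P1) = 10  (label A)
d(q,P2) = 6  (label B)
Votes: A=2, B=1
Majority → A

A


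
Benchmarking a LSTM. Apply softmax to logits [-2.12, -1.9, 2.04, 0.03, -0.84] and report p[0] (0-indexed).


Exponentials: e^-2.12=0.12, e^-1.9=0.1496, e^2.04=7.6906, e^0.03=1.0305, e^-0.84=0.4317
Sum = 9.4224
Softmax = [0.0127, 0.0159, 0.8162, 0.1094, 0.0458]
p[0] = 0.12/9.4224 = 0.0127

0.0127


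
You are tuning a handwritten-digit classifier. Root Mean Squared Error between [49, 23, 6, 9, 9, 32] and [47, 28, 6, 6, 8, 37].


MSE = 64/6 = 10.6667
RMSE = √(64/6) = 3.266

3.266


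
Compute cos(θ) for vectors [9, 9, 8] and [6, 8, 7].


A·B = 9·6 + 9·8 + 8·7 = 182
‖A‖ = √226 = 15.0333, ‖B‖ = √149 = 12.2066
cos = 182/(√226·√149) = 182/√33674 = 0.9918

0.9918


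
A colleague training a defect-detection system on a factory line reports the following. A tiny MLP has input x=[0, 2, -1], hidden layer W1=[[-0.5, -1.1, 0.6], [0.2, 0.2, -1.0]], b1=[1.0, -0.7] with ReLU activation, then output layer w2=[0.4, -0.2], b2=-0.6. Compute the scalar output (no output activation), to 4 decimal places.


z1[0] = (-0.5)·(0) + (-1.1)·(2) + (0.6)·(-1) + 1.0 = -1.8
z1[1] = (0.2)·(0) + (0.2)·(2) + (-1.0)·(-1) - 0.7 = 0.7
h = ReLU(z1) = [0.0, 0.7]
output = (0.4)·(0.0) + (-0.2)·(0.7) - 0.6 = -0.74

-0.74


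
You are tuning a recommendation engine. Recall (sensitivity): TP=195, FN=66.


Recall = TP/(TP+FN)
= 195/(195+66)
= 195/261 = 74.71%

74.71%


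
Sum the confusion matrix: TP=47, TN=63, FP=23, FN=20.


Total = TP + TN + FP + FN
= 47 + 63 + 23 + 20
= 153
(Predicted positive: 70, predicted negative: 83)

153


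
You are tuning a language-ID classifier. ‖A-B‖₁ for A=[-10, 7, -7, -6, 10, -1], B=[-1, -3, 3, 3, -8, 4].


d = |-10+ 1| + |7+ 3| + |-7-3| + |-6-3| + |10+ 8| + |-1-4|
  = 9 + 10 + 10 + 9 + 18 + 5
  = 61

61


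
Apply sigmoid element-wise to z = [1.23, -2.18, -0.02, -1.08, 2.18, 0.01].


σ(1.23) = 1/(1+e^-1.23) = 0.7738
σ(-2.18) = 1/(1+e^2.18) = 0.1016
σ(-0.02) = 1/(1+e^0.02) = 0.495
σ(-1.08) = 1/(1+e^1.08) = 0.2535
σ(2.18) = 1/(1+e^-2.18) = 0.8984
σ(0.01) = 1/(1+e^-0.01) = 0.5025
result = [0.7738, 0.1016, 0.495, 0.2535, 0.8984, 0.5025]

[0.7738, 0.1016, 0.495, 0.2535, 0.8984, 0.5025]


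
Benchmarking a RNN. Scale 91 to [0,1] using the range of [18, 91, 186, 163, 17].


min=17, max=186
(91-17)/(186-17) = 74/169 = 0.4379

0.4379


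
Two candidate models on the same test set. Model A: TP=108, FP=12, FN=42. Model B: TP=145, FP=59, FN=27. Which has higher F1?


Model A: P=108/120=0.9, R=108/150=0.72, F1=2PR/(P+R)=2TP/(2TP+FP+FN)=216/270=0.8
Model B: P=145/204=0.7108, R=145/172=0.843, F1=2PR/(P+R)=2TP/(2TP+FP+FN)=290/376=0.7713
0.8 > 0.7713 → Model A

Model A


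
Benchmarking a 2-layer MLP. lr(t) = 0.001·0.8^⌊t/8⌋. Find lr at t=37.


n_drops = ⌊37/8⌋ = 4
lr = 0.001·0.8^4 = 0.001·0.4096 = 0.0004096

0.0004096


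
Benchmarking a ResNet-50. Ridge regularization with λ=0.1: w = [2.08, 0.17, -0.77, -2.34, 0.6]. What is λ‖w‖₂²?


‖w‖₂² = (2.08)² + (0.17)² + (-0.77)² + (-2.34)² + (0.6)²
     = 4.3264 + 0.0289 + 0.5929 + 5.4756 + 0.36
     = 10.7838
λ·‖w‖₂² = 0.1·10.7838 = 1.07838

1.07838


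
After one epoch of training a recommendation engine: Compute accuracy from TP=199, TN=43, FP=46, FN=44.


Accuracy = (TP+TN)/(TP+TN+FP+FN)
= (199+43)/(332)
= 242/332 = 72.89%

72.89%


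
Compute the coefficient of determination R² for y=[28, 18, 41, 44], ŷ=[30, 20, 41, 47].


ȳ = 32.75
SS_res = Σ(y-ŷ)² = 17
SS_tot = Σ(y-ȳ)² = 434.75
R² = 1 - SS_res/SS_tot = 1 - 0.0391 = 0.9609

0.9609


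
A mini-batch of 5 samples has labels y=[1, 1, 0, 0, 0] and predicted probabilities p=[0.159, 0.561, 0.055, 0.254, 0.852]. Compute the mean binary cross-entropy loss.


L[0] = -ln(0.159) = 1.8389
L[1] = -ln(0.561) = 0.578
L[2] = -ln(1-0.055) = -ln(0.945) = 0.0566
L[3] = -ln(1-0.254) = -ln(0.746) = 0.293
L[4] = -ln(1-0.852) = -ln(0.148) = 1.9105
mean = (1.8389 + 0.578 + 0.0566 + 0.293 + 1.9105)/5 = 0.9354

0.9354


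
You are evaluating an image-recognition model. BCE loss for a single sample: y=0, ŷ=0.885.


BCE = -[y·ln(p) + (1-y)·ln(1-p)]
= -0 - 1·ln(1-0.885)
= -ln(0.115) = 2.1628

2.1628


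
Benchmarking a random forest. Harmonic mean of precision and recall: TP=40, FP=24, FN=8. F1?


Precision = 40/64 = 0.625
Recall = 40/48 = 0.8333
F1 = 2·P·R/(P+R) = 2·TP/(2·TP+FP+FN) = 80/(80+24+8) = 80/112 = 0.7143

0.7143


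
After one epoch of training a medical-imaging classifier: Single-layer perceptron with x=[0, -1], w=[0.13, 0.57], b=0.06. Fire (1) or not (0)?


z = (0)·(0.13) + (-1)·(0.57) + 0.06
  = -0.51
step(z) = 0 (z<0)

0


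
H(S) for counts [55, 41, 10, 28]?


Probabilities: [55/134, 41/134, 10/134, 28/134] ≈ [0.4104, 0.306, 0.0746, 0.209]
H = -((55/134)·log₂(55/134) + (41/134)·log₂(41/134) + (10/134)·log₂(10/134) + (28/134)·log₂(28/134))
  = 1.8015 bits

1.8015 bits


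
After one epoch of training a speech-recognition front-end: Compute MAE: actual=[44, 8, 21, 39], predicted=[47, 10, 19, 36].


Absolute errors: |44-47|=3, |8-10|=2, |21-19|=2, |39-36|=3
Sum = 10
MAE = 10/4 = 5/2

5/2


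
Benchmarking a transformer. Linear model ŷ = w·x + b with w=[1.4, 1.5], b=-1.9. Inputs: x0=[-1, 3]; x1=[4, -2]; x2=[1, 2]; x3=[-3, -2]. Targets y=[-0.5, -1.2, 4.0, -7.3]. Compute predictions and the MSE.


ŷ0 = (1.4)·(-1) + (1.5)·(3) - 1.9 = 1.2
ŷ1 = (1.4)·(4) + (1.5)·(-2) - 1.9 = 0.7
ŷ2 = (1.4)·(1) + (1.5)·(2) - 1.9 = 2.5
ŷ3 = (1.4)·(-3) + (1.5)·(-2) - 1.9 = -9.1
errors² = [2.89, 3.61, 2.25, 3.24]
MSE = 11.9900/4 = 2.9975

2.9975


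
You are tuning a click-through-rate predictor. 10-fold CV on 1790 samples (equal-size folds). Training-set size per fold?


Fold size = 1790/10 = 179
Training per fold = 1790 - 179 = 1611

1611


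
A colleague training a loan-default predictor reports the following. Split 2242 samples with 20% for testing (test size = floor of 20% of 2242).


Test = ⌊2242·20/100⌋ = 448
Train = 2242 - 448 = 1794

Train: 1794, Test: 448


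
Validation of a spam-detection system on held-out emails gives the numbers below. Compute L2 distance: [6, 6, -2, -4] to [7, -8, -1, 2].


d = √((6-7)² + (6+ 8)² + (-2+ 1)² + (-4-2)²)
  = √(1 + 196 + 1 + 36)
  = √234 = 15.2971

15.2971


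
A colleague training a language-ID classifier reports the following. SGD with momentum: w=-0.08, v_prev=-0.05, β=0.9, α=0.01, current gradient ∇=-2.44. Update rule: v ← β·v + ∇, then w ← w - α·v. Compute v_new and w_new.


v_new = 0.9·-0.05 - 2.44 = -0.045 - 2.44 = -2.485
w_new = -0.08 - 0.01·-2.485 = -0.08 + 0.02485 = -0.05515

v_new=-2.485, w_new=-0.05515


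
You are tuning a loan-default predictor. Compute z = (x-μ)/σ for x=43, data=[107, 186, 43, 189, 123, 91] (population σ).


μ = 123.1667, σ = 51.6476
z = (43 - 123.1667)/51.6476 = -1.5522

-1.5522


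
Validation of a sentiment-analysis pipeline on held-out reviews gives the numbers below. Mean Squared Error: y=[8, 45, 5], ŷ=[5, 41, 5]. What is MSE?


Squared errors: (8-5)²=9, (45-41)²=16, (5-5)²=0
Sum = 25
MSE = 25/3 = 25/3

25/3


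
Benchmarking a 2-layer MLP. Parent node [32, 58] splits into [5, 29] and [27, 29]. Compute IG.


Parent = [32, 58], H_parent = 0.9389
H_left = 0.6024 (n=34), H_right = 0.9991 (n=56)
H_children = (34/90)·0.6024 + (56/90)·0.9991 = 0.8492
IG = 0.9389 - 0.8492 = 0.0897

0.0897


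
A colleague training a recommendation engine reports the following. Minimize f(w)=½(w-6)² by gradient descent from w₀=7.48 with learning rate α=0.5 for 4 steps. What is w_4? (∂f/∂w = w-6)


step 1: grad = 7.48-6 = 1.48; w = 7.48 - 0.5·(1.48) = 6.74
step 2: grad = 6.74-6 = 0.74; w = 6.74 - 0.5·(0.74) = 6.37
step 3: grad = 6.37-6 = 0.37; w = 6.37 - 0.5·(0.37) = 6.185
step 4: grad = 6.185-6 = 0.185; w = 6.185 - 0.5·(0.185) = 6.0925

6.0925


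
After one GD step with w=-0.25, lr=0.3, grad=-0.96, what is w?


w_new = w - α·∇
= -0.25 - 0.3·-0.96
= -0.25 + 0.288
= 0.038

0.038


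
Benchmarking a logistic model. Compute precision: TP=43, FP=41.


Precision = TP/(TP+FP)
= 43/(43+41)
= 43/84 = 51.19%

51.19%


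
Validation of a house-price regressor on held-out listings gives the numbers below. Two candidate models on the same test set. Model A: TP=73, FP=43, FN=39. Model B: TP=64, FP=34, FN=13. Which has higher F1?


Model A: P=73/116=0.6293, R=73/112=0.6518, F1=2PR/(P+R)=2TP/(2TP+FP+FN)=146/228=0.6404
Model B: P=64/98=0.6531, R=64/77=0.8312, F1=2PR/(P+R)=2TP/(2TP+FP+FN)=128/175=0.7314
0.6404 < 0.7314 → Model B

Model B


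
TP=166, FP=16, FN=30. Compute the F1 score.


Precision = 166/182 = 0.9121
Recall = 166/196 = 0.8469
F1 = 2·P·R/(P+R) = 2·TP/(2·TP+FP+FN) = 332/(332+16+30) = 332/378 = 0.8783

0.8783


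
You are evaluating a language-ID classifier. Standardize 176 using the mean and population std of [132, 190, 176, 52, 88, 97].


μ = 122.5, σ = 48.8527
z = (176 - 122.5)/48.8527 = 1.0951

1.0951


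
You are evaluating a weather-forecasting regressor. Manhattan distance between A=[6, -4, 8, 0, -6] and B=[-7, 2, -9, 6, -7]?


d = |6+ 7| + |-4-2| + |8+ 9| + |0-6| + |-6+ 7|
  = 13 + 6 + 17 + 6 + 1
  = 43

43


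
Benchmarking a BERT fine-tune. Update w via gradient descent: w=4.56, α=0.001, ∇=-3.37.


w_new = w - α·∇
= 4.56 - 0.001·-3.37
= 4.56 + 0.00337
= 4.56337

4.56337


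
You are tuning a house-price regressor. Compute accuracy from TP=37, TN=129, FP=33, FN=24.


Accuracy = (TP+TN)/(TP+TN+FP+FN)
= (37+129)/(223)
= 166/223 = 74.44%

74.44%


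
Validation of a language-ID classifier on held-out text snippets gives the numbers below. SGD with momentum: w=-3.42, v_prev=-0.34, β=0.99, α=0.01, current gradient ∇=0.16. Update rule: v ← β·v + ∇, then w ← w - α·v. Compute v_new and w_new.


v_new = 0.99·-0.34 + 0.16 = -0.3366 + 0.16 = -0.1766
w_new = -3.42 - 0.01·-0.1766 = -3.42 + 0.001766 = -3.418234

v_new=-0.1766, w_new=-3.418234


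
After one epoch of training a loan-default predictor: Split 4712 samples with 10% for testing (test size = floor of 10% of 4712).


Test = ⌊4712·10/100⌋ = 471
Train = 4712 - 471 = 4241

Train: 4241, Test: 471


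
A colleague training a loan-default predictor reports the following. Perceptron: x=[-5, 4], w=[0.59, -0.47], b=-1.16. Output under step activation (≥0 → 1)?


z = (-5)·(0.59) + (4)·(-0.47) - 1.16
  = -5.99
step(z) = 0 (z<0)

0


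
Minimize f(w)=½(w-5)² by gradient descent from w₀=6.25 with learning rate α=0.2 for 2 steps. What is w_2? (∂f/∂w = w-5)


step 1: grad = 6.25-5 = 1.25; w = 6.25 - 0.2·(1.25) = 6
step 2: grad = 6-5 = 1; w = 6 - 0.2·(1) = 5.8

5.8


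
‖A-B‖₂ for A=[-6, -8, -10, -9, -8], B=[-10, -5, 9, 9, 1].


d = √((-6+ 10)² + (-8+ 5)² + (-10-9)² + (-9-9)² + (-8-1)²)
  = √(16 + 9 + 361 + 324 + 81)
  = √791 = 28.1247

28.1247


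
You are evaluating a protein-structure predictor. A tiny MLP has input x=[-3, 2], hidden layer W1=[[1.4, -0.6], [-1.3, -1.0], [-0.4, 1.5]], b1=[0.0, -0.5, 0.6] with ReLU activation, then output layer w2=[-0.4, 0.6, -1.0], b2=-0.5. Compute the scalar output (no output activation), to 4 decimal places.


z1[0] = (1.4)·(-3) + (-0.6)·(2) + 0.0 = -5.4
z1[1] = (-1.3)·(-3) + (-1.0)·(2) - 0.5 = 1.4
z1[2] = (-0.4)·(-3) + (1.5)·(2) + 0.6 = 4.8
h = ReLU(z1) = [0.0, 1.4, 4.8]
output = (-0.4)·(0.0) + (0.6)·(1.4) + (-1.0)·(4.8) - 0.5 = -4.46

-4.46


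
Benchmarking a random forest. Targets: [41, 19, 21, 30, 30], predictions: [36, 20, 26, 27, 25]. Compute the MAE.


Absolute errors: |41-36|=5, |19-20|=1, |21-26|=5, |30-27|=3, |30-25|=5
Sum = 19
MAE = 19/5 = 19/5

19/5


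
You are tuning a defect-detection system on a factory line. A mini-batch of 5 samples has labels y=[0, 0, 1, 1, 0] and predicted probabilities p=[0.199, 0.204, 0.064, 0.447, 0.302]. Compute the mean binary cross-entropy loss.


L[0] = -ln(1-0.199) = -ln(0.801) = 0.2219
L[1] = -ln(1-0.204) = -ln(0.796) = 0.2282
L[2] = -ln(0.064) = 2.7489
L[3] = -ln(0.447) = 0.8052
L[4] = -ln(1-0.302) = -ln(0.698) = 0.3595
mean = (0.2219 + 0.2282 + 2.7489 + 0.8052 + 0.3595)/5 = 0.8727

0.8727


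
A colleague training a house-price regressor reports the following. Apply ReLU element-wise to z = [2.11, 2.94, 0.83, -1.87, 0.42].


ReLU(2.11) = max(0, 2.11) = 2.11
ReLU(2.94) = max(0, 2.94) = 2.94
ReLU(0.83) = max(0, 0.83) = 0.83
ReLU(-1.87) = max(0, -1.87) = 0.0
ReLU(0.42) = max(0, 0.42) = 0.42
result = [2.11, 2.94, 0.83, 0.0, 0.42]

[2.11, 2.94, 0.83, 0.0, 0.42]


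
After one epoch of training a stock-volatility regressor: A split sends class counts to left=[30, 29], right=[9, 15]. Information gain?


Parent = [39, 44], H_parent = 0.9974
H_left = 0.9998 (n=59), H_right = 0.9544 (n=24)
H_children = (59/83)·0.9998 + (24/83)·0.9544 = 0.9867
IG = 0.9974 - 0.9867 = 0.0107

0.0107


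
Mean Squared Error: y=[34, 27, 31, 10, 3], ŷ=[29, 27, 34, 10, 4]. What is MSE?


Squared errors: (34-29)²=25, (27-27)²=0, (31-34)²=9, (10-10)²=0, (3-4)²=1
Sum = 35
MSE = 35/5 = 7

7


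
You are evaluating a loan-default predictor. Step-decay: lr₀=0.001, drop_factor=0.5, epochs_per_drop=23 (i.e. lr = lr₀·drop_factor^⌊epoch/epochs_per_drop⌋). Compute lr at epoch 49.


n_drops = ⌊49/23⌋ = 2
lr = 0.001·0.5^2 = 0.001·0.25 = 0.00025

0.00025


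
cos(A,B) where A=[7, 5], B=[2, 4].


A·B = 7·2 + 5·4 = 34
‖A‖ = √74 = 8.6023, ‖B‖ = √20 = 4.4721
cos = 34/(√74·√20) = 34/√1480 = 0.8838

0.8838


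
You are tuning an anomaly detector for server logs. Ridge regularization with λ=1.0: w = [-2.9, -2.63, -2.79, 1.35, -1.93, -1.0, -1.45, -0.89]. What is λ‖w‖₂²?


‖w‖₂² = (-2.9)² + (-2.63)² + (-2.79)² + (1.35)² + (-1.93)² + (-1.0)² + (-1.45)² + (-0.89)²
     = 8.41 + 6.9169 + 7.7841 + 1.8225 + 3.7249 + 1 + 2.1025 + 0.7921
     = 32.553
λ·‖w‖₂² = 1.0·32.553 = 32.553

32.553


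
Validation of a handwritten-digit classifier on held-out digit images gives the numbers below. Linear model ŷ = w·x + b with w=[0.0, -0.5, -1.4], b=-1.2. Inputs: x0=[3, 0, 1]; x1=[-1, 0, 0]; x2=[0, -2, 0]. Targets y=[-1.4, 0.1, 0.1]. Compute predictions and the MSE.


ŷ0 = (0.0)·(3) + (-0.5)·(0) + (-1.4)·(1) - 1.2 = -2.6
ŷ1 = (0.0)·(-1) + (-0.5)·(0) + (-1.4)·(0) - 1.2 = -1.2
ŷ2 = (0.0)·(0) + (-0.5)·(-2) + (-1.4)·(0) - 1.2 = -0.2
errors² = [1.44, 1.69, 0.09]
MSE = 3.2200/3 = 1.0733

1.0733


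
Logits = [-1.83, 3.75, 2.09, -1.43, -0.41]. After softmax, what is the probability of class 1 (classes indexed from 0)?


Exponentials: e^-1.83=0.1604, e^3.75=42.5211, e^2.09=8.0849, e^-1.43=0.2393, e^-0.41=0.6637
Sum = 51.6694
Softmax = [0.0031, 0.8229, 0.1565, 0.0046, 0.0128]
p[1] = 42.5211/51.6694 = 0.8229

0.8229


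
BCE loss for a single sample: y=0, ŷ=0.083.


BCE = -[y·ln(p) + (1-y)·ln(1-p)]
= -0 - 1·ln(1-0.083)
= -ln(0.917) = 0.0866

0.0866


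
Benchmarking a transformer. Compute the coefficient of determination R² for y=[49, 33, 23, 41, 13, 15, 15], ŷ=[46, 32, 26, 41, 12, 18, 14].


ȳ = 27
SS_res = Σ(y-ŷ)² = 30
SS_tot = Σ(y-ȳ)² = 1216
R² = 1 - SS_res/SS_tot = 1 - 0.0247 = 0.9753

0.9753


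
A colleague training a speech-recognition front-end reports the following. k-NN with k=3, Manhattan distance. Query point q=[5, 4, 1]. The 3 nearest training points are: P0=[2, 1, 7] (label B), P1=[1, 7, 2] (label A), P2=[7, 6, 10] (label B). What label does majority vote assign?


d(q,P0) = 12  (label B)
d(q,P1) = 8  (label A)
d(q,P2) = 13  (label B)
Votes: A=1, B=2
Majority → B

B


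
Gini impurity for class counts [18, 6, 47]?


Probabilities: [18/71, 6/71, 47/71] ≈ [0.2535, 0.0845, 0.662]
Σpᵢ² = (324 + 36 + 2209)/71² = 2569/5041
Gini = 1 - Σpᵢ² = 1 - 2569/5041 = 0.4904

0.4904


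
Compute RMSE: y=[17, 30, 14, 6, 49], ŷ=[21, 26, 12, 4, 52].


MSE = 49/5 = 9.8
RMSE = √(49/5) = 3.1305

3.1305


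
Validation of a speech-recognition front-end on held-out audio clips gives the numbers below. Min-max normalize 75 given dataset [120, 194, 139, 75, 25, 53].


min=25, max=194
(75-25)/(194-25) = 50/169 = 0.2959

0.2959


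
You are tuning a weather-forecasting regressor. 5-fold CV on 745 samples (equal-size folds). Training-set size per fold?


Fold size = 745/5 = 149
Training per fold = 745 - 149 = 596

596


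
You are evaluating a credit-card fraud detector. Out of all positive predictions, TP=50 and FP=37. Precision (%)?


Precision = TP/(TP+FP)
= 50/(50+37)
= 50/87 = 57.47%

57.47%


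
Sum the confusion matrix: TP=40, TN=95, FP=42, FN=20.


Total = TP + TN + FP + FN
= 40 + 95 + 42 + 20
= 197
(Predicted positive: 82, predicted negative: 115)

197


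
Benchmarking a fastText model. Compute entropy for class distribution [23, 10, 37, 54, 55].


Probabilities: [23/179, 10/179, 37/179, 54/179, 55/179] ≈ [0.1285, 0.0559, 0.2067, 0.3017, 0.3073]
H = -((23/179)·log₂(23/179) + (10/179)·log₂(10/179) + (37/179)·log₂(37/179) + (54/179)·log₂(54/179) + (55/179)·log₂(55/179))
  = 2.1277 bits

2.1277 bits


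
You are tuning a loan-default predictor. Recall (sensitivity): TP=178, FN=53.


Recall = TP/(TP+FN)
= 178/(178+53)
= 178/231 = 77.06%

77.06%


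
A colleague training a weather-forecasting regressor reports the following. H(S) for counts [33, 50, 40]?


Probabilities: [33/123, 50/123, 40/123] ≈ [0.2683, 0.4065, 0.3252]
H = -((33/123)·log₂(33/123) + (50/123)·log₂(50/123) + (40/123)·log₂(40/123))
  = 1.5642 bits

1.5642 bits


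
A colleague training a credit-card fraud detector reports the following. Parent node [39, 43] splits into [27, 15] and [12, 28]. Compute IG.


Parent = [39, 43], H_parent = 0.9983
H_left = 0.9403 (n=42), H_right = 0.8813 (n=40)
H_children = (42/82)·0.9403 + (40/82)·0.8813 = 0.9115
IG = 0.9983 - 0.9115 = 0.0868

0.0868


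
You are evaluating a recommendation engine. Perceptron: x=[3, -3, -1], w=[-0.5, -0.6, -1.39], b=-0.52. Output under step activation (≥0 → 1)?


z = (3)·(-0.5) + (-3)·(-0.6) + (-1)·(-1.39) - 0.52
  = 1.17
step(z) = 1 (z≥0)

1


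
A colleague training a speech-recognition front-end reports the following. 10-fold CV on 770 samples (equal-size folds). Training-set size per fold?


Fold size = 770/10 = 77
Training per fold = 770 - 77 = 693

693


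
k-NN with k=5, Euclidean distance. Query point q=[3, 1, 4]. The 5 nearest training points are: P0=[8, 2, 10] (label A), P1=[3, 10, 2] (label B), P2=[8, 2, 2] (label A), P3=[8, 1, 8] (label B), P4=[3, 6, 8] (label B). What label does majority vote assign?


d(q,P0) = 7.874  (label A)
d(q,P1) = 9.2195  (label B)
d(q,P2) = 5.4772  (label A)
d(q,P3) = 6.4031  (label B)
d(q,P4) = 6.4031  (label B)
Votes: A=2, B=3
Majority → B

B


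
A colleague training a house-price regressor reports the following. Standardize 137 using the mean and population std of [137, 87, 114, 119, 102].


μ = 111.8, σ = 16.7499
z = (137 - 111.8)/16.7499 = 1.5045

1.5045


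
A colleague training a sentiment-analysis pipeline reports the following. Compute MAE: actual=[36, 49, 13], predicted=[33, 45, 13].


Absolute errors: |36-33|=3, |49-45|=4, |13-13|=0
Sum = 7
MAE = 7/3 = 7/3

7/3


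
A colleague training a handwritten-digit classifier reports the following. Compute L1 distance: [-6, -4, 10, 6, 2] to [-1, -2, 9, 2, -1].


d = |-6+ 1| + |-4+ 2| + |10-9| + |6-2| + |2+ 1|
  = 5 + 2 + 1 + 4 + 3
  = 15

15


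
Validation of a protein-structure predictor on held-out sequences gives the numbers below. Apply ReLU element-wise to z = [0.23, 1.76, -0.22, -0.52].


ReLU(0.23) = max(0, 0.23) = 0.23
ReLU(1.76) = max(0, 1.76) = 1.76
ReLU(-0.22) = max(0, -0.22) = 0.0
ReLU(-0.52) = max(0, -0.52) = 0.0
result = [0.23, 1.76, 0.0, 0.0]

[0.23, 1.76, 0.0, 0.0]


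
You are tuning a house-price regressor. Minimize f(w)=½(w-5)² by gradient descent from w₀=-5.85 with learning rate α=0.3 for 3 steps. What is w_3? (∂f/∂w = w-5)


step 1: grad = -5.85-5 = -10.85; w = -5.85 - 0.3·(-10.85) = -2.595
step 2: grad = -2.595-5 = -7.595; w = -2.595 - 0.3·(-7.595) = -0.3165
step 3: grad = -0.3165-5 = -5.3165; w = -0.3165 - 0.3·(-5.3165) = 1.27845

1.27845


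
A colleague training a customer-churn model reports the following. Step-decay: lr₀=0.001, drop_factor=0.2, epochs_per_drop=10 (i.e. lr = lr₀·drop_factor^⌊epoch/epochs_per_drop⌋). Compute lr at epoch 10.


n_drops = ⌊10/10⌋ = 1
lr = 0.001·0.2^1 = 0.001·0.2 = 0.0002

0.0002


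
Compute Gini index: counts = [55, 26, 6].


Probabilities: [55/87, 26/87, 6/87] ≈ [0.6322, 0.2989, 0.069]
Σpᵢ² = (3025 + 676 + 36)/87² = 3737/7569
Gini = 1 - Σpᵢ² = 1 - 3737/7569 = 0.5063

0.5063


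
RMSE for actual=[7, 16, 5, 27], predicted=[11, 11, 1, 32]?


MSE = 82/4 = 20.5
RMSE = √(82/4) = 4.5277

4.5277


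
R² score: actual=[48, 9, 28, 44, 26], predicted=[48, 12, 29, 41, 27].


ȳ = 31
SS_res = Σ(y-ŷ)² = 20
SS_tot = Σ(y-ȳ)² = 976
R² = 1 - SS_res/SS_tot = 1 - 0.0205 = 0.9795

0.9795


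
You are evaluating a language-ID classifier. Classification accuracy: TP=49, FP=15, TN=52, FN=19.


Accuracy = (TP+TN)/(TP+TN+FP+FN)
= (49+52)/(135)
= 101/135 = 74.81%

74.81%


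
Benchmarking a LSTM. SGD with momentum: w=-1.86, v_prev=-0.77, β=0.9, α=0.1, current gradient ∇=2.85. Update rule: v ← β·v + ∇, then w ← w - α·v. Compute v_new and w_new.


v_new = 0.9·-0.77 + 2.85 = -0.693 + 2.85 = 2.157
w_new = -1.86 - 0.1·2.157 = -1.86 - 0.2157 = -2.0757

v_new=2.157, w_new=-2.0757


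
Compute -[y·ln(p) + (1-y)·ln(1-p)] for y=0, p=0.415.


BCE = -[y·ln(p) + (1-y)·ln(1-p)]
= -0 - 1·ln(1-0.415)
= -ln(0.585) = 0.5361

0.5361


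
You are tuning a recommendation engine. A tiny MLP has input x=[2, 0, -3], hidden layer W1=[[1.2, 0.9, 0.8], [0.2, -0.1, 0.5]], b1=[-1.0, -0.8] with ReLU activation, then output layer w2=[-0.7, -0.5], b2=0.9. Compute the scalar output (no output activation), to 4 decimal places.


z1[0] = (1.2)·(2) + (0.9)·(0) + (0.8)·(-3) - 1.0 = -1.0
z1[1] = (0.2)·(2) + (-0.1)·(0) + (0.5)·(-3) - 0.8 = -1.9
h = ReLU(z1) = [0.0, 0.0]
output = (-0.7)·(0.0) + (-0.5)·(0.0) + 0.9 = 0.9

0.9


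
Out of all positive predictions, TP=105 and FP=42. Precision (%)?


Precision = TP/(TP+FP)
= 105/(105+42)
= 105/147 = 71.43%

71.43%


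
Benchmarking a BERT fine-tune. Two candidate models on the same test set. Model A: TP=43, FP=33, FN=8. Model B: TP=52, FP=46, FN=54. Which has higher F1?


Model A: P=43/76=0.5658, R=43/51=0.8431, F1=2PR/(P+R)=2TP/(2TP+FP+FN)=86/127=0.6772
Model B: P=52/98=0.5306, R=52/106=0.4906, F1=2PR/(P+R)=2TP/(2TP+FP+FN)=104/204=0.5098
0.6772 > 0.5098 → Model A

Model A


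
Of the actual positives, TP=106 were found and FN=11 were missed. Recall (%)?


Recall = TP/(TP+FN)
= 106/(106+11)
= 106/117 = 90.6%

90.6%


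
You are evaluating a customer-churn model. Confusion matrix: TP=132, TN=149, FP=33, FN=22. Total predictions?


Total = TP + TN + FP + FN
= 132 + 149 + 33 + 22
= 336
(Predicted positive: 165, predicted negative: 171)

336


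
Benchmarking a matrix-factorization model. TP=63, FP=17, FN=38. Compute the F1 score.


Precision = 63/80 = 0.7875
Recall = 63/101 = 0.6238
F1 = 2·P·R/(P+R) = 2·TP/(2·TP+FP+FN) = 126/(126+17+38) = 126/181 = 0.6961

0.6961


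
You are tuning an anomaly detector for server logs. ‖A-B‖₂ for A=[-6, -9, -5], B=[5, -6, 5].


d = √((-6-5)² + (-9+ 6)² + (-5-5)²)
  = √(121 + 9 + 100)
  = √230 = 15.1658

15.1658


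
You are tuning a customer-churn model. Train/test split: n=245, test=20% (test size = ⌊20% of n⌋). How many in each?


Test = ⌊245·20/100⌋ = 49
Train = 245 - 49 = 196

Train: 196, Test: 49


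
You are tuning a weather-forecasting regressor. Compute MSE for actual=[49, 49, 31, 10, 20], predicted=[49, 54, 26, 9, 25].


Squared errors: (49-49)²=0, (49-54)²=25, (31-26)²=25, (10-9)²=1, (20-25)²=25
Sum = 76
MSE = 76/5 = 76/5

76/5


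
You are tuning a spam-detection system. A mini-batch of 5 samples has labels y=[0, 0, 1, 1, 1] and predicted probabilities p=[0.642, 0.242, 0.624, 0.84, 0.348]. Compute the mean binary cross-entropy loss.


L[0] = -ln(1-0.642) = -ln(0.358) = 1.0272
L[1] = -ln(1-0.242) = -ln(0.758) = 0.2771
L[2] = -ln(0.624) = 0.4716
L[3] = -ln(0.84) = 0.1744
L[4] = -ln(0.348) = 1.0556
mean = (1.0272 + 0.2771 + 0.4716 + 0.1744 + 1.0556)/5 = 0.6012

0.6012


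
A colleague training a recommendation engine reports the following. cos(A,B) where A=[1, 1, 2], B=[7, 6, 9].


A·B = 1·7 + 1·6 + 2·9 = 31
‖A‖ = √6 = 2.4495, ‖B‖ = √166 = 12.8841
cos = 31/(√6·√166) = 31/√996 = 0.9823

0.9823


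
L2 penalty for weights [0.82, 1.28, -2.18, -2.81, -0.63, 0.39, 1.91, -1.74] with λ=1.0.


‖w‖₂² = (0.82)² + (1.28)² + (-2.18)² + (-2.81)² + (-0.63)² + (0.39)² + (1.91)² + (-1.74)²
     = 0.6724 + 1.6384 + 4.7524 + 7.8961 + 0.3969 + 0.1521 + 3.6481 + 3.0276
     = 22.184
λ·‖w‖₂² = 1.0·22.184 = 22.184

22.184


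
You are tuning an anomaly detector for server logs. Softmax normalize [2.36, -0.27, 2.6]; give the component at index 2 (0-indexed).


Exponentials: e^2.36=10.591, e^-0.27=0.7634, e^2.6=13.4637
Sum = 24.8181
Softmax = [0.4267, 0.0308, 0.5425]
p[2] = 13.4637/24.8181 = 0.5425

0.5425


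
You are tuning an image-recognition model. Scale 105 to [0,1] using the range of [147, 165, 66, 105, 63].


min=63, max=165
(105-63)/(165-63) = 42/102 = 0.4118

0.4118


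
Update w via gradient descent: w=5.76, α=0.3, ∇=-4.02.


w_new = w - α·∇
= 5.76 - 0.3·-4.02
= 5.76 + 1.206
= 6.966

6.966


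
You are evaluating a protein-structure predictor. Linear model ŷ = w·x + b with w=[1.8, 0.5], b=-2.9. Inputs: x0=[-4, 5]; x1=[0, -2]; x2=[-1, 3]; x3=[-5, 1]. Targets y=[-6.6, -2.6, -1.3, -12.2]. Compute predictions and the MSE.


ŷ0 = (1.8)·(-4) + (0.5)·(5) - 2.9 = -7.6
ŷ1 = (1.8)·(0) + (0.5)·(-2) - 2.9 = -3.9
ŷ2 = (1.8)·(-1) + (0.5)·(3) - 2.9 = -3.2
ŷ3 = (1.8)·(-5) + (0.5)·(1) - 2.9 = -11.4
errors² = [1.0, 1.69, 3.61, 0.64]
MSE = 6.9400/4 = 1.735

1.735


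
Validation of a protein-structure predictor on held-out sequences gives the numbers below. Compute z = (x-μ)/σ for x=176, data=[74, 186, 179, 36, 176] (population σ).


μ = 130.2, σ = 62.6495
z = (176 - 130.2)/62.6495 = 0.7311

0.7311


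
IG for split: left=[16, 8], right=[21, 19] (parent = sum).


Parent = [37, 27], H_parent = 0.9823
H_left = 0.9183 (n=24), H_right = 0.9982 (n=40)
H_children = (24/64)·0.9183 + (40/64)·0.9982 = 0.9682
IG = 0.9823 - 0.9682 = 0.0141

0.0141


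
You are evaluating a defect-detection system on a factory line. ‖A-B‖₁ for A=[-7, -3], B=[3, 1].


d = |-7-3| + |-3-1|
  = 10 + 4
  = 14

14


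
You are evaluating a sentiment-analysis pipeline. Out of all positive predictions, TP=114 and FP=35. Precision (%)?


Precision = TP/(TP+FP)
= 114/(114+35)
= 114/149 = 76.51%

76.51%


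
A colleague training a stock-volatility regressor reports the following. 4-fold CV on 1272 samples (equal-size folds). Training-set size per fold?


Fold size = 1272/4 = 318
Training per fold = 1272 - 318 = 954

954


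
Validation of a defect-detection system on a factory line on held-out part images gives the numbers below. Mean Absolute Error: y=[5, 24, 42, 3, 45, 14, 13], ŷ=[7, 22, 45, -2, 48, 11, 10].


Absolute errors: |5-7|=2, |24-22|=2, |42-45|=3, |3+ 2|=5, |45-48|=3, |14-11|=3, |13-10|=3
Sum = 21
MAE = 21/7 = 3

3


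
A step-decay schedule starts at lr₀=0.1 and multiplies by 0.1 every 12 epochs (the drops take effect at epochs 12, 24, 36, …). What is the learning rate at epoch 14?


n_drops = ⌊14/12⌋ = 1
lr = 0.1·0.1^1 = 0.1·0.1 = 0.01

0.01


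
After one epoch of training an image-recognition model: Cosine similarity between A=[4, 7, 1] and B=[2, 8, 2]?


A·B = 4·2 + 7·8 + 1·2 = 66
‖A‖ = √66 = 8.124, ‖B‖ = √72 = 8.4853
cos = 66/(√66·√72) = 66/√4752 = 0.9574

0.9574


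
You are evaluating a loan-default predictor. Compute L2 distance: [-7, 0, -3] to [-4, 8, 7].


d = √((-7+ 4)² + (0-8)² + (-3-7)²)
  = √(9 + 64 + 100)
  = √173 = 13.1529

13.1529


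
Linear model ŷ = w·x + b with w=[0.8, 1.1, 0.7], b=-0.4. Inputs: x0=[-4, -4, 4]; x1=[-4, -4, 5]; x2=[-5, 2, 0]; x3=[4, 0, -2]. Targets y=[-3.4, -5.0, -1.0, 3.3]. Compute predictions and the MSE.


ŷ0 = (0.8)·(-4) + (1.1)·(-4) + (0.7)·(4) - 0.4 = -5.2
ŷ1 = (0.8)·(-4) + (1.1)·(-4) + (0.7)·(5) - 0.4 = -4.5
ŷ2 = (0.8)·(-5) + (1.1)·(2) + (0.7)·(0) - 0.4 = -2.2
ŷ3 = (0.8)·(4) + (1.1)·(0) + (0.7)·(-2) - 0.4 = 1.4
errors² = [3.24, 0.25, 1.44, 3.61]
MSE = 8.5400/4 = 2.135

2.135


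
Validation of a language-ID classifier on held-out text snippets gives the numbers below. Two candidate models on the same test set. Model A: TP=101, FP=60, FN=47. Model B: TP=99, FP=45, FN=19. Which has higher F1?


Model A: P=101/161=0.6273, R=101/148=0.6824, F1=2PR/(P+R)=2TP/(2TP+FP+FN)=202/309=0.6537
Model B: P=99/144=0.6875, R=99/118=0.839, F1=2PR/(P+R)=2TP/(2TP+FP+FN)=198/262=0.7557
0.6537 < 0.7557 → Model B

Model B


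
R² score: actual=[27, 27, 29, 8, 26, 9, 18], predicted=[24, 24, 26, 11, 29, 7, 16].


ȳ = 20.5714
SS_res = Σ(y-ŷ)² = 53
SS_tot = Σ(y-ȳ)² = 481.71
R² = 1 - SS_res/SS_tot = 1 - 0.11 = 0.89

0.89


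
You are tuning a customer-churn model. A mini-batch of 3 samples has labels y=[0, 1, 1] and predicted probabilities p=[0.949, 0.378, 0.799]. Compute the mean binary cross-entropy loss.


L[0] = -ln(1-0.949) = -ln(0.051) = 2.9759
L[1] = -ln(0.378) = 0.9729
L[2] = -ln(0.799) = 0.2244
mean = (2.9759 + 0.9729 + 0.2244)/3 = 1.3911

1.3911


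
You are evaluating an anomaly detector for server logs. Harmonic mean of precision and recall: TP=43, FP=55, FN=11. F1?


Precision = 43/98 = 0.4388
Recall = 43/54 = 0.7963
F1 = 2·P·R/(P+R) = 2·TP/(2·TP+FP+FN) = 86/(86+55+11) = 86/152 = 0.5658

0.5658


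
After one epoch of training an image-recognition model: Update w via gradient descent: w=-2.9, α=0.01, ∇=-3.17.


w_new = w - α·∇
= -2.9 - 0.01·-3.17
= -2.9 + 0.0317
= -2.8683

-2.8683


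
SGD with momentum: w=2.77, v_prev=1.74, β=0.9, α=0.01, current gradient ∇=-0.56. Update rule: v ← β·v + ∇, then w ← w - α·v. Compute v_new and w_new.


v_new = 0.9·1.74 - 0.56 = 1.566 - 0.56 = 1.006
w_new = 2.77 - 0.01·1.006 = 2.77 - 0.01006 = 2.75994

v_new=1.006, w_new=2.75994


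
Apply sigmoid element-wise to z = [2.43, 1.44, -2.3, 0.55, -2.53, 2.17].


σ(2.43) = 1/(1+e^-2.43) = 0.9191
σ(1.44) = 1/(1+e^-1.44) = 0.8085
σ(-2.3) = 1/(1+e^2.3) = 0.0911
σ(0.55) = 1/(1+e^-0.55) = 0.6341
σ(-2.53) = 1/(1+e^2.53) = 0.0738
σ(2.17) = 1/(1+e^-2.17) = 0.8975
result = [0.9191, 0.8085, 0.0911, 0.6341, 0.0738, 0.8975]

[0.9191, 0.8085, 0.0911, 0.6341, 0.0738, 0.8975]


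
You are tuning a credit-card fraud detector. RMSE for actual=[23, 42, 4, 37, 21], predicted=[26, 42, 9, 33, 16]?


MSE = 75/5 = 15
RMSE = √(75/5) = 3.873

3.873


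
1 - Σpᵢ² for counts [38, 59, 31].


Probabilities: [38/128, 59/128, 31/128] ≈ [0.2969, 0.4609, 0.2422]
Σpᵢ² = (1444 + 3481 + 961)/128² = 5886/16384
Gini = 1 - Σpᵢ² = 1 - 5886/16384 = 0.6407

0.6407


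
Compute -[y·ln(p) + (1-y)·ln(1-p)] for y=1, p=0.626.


BCE = -[y·ln(p) + (1-y)·ln(1-p)]
= -1·ln(0.626) - 0
= -ln(0.626) = 0.4684

0.4684


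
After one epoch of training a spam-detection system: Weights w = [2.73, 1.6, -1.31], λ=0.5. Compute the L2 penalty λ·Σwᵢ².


‖w‖₂² = (2.73)² + (1.6)² + (-1.31)²
     = 7.4529 + 2.56 + 1.7161
     = 11.729
λ·‖w‖₂² = 0.5·11.729 = 5.8645

5.8645


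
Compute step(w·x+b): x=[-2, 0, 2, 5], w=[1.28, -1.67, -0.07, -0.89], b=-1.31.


z = (-2)·(1.28) + (0)·(-1.67) + (2)·(-0.07) + (5)·(-0.89) - 1.31
  = -8.46
step(z) = 0 (z<0)

0


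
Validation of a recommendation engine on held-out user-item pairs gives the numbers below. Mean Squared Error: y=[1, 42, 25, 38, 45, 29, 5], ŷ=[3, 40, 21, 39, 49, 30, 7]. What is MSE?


Squared errors: (1-3)²=4, (42-40)²=4, (25-21)²=16, (38-39)²=1, (45-49)²=16, (29-30)²=1, (5-7)²=4
Sum = 46
MSE = 46/7 = 46/7

46/7


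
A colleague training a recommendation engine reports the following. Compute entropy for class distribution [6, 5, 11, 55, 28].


Probabilities: [6/105, 5/105, 11/105, 55/105, 28/105] ≈ [0.0571, 0.0476, 0.1048, 0.5238, 0.2667]
H = -((6/105)·log₂(6/105) + (5/105)·log₂(5/105) + (11/105)·log₂(11/105) + (55/105)·log₂(55/105) + (28/105)·log₂(28/105))
  = 1.7833 bits

1.7833 bits


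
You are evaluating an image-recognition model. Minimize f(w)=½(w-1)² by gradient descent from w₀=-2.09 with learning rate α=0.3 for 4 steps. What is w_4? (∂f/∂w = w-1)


step 1: grad = -2.09-1 = -3.09; w = -2.09 - 0.3·(-3.09) = -1.163
step 2: grad = -1.163-1 = -2.163; w = -1.163 - 0.3·(-2.163) = -0.5141
step 3: grad = -0.5141-1 = -1.5141; w = -0.5141 - 0.3·(-1.5141) = -0.05987
step 4: grad = -0.05987-1 = -1.05987; w = -0.05987 - 0.3·(-1.05987) = 0.258091

0.258091


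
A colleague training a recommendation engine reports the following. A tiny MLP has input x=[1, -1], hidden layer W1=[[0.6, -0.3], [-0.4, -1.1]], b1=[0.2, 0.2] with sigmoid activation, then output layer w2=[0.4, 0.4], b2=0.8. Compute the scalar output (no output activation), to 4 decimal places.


z1[0] = (0.6)·(1) + (-0.3)·(-1) + 0.2 = 1.1
z1[1] = (-0.4)·(1) + (-1.1)·(-1) + 0.2 = 0.9
h = sigmoid(z1) = [0.7503, 0.7109]
output = (0.4)·(0.7503) + (0.4)·(0.7109) + 0.8 = 1.3845

1.3845


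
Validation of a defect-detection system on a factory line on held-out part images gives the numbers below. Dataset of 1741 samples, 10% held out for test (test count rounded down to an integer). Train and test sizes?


Test = ⌊1741·10/100⌋ = 174
Train = 1741 - 174 = 1567

Train: 1567, Test: 174


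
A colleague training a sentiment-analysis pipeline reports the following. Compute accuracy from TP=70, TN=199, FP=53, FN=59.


Accuracy = (TP+TN)/(TP+TN+FP+FN)
= (70+199)/(381)
= 269/381 = 70.6%

70.6%


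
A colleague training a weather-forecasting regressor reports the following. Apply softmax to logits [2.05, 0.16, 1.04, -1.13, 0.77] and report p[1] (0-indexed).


Exponentials: e^2.05=7.7679, e^0.16=1.1735, e^1.04=2.8292, e^-1.13=0.323, e^0.77=2.1598
Sum = 14.2534
Softmax = [0.545, 0.0823, 0.1985, 0.0227, 0.1515]
p[1] = 1.1735/14.2534 = 0.0823

0.0823


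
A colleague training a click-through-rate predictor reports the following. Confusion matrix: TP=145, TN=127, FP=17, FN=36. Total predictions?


Total = TP + TN + FP + FN
= 145 + 127 + 17 + 36
= 325
(Predicted positive: 162, predicted negative: 163)

325


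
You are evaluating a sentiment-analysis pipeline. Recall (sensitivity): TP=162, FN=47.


Recall = TP/(TP+FN)
= 162/(162+47)
= 162/209 = 77.51%

77.51%


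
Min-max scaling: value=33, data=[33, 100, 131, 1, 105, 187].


min=1, max=187
(33-1)/(187-1) = 32/186 = 0.172

0.172


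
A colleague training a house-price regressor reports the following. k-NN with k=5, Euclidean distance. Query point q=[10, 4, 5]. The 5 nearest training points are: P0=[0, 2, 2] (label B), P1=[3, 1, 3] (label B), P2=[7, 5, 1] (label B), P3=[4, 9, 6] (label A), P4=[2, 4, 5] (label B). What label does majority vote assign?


d(q,P0) = 10.6301  (label B)
d(q,P1) = 7.874  (label B)
d(q,P2) = 5.099  (label B)
d(q,P3) = 7.874  (label A)
d(q,P4) = 8.0  (label B)
Votes: A=1, B=4
Majority → B

B


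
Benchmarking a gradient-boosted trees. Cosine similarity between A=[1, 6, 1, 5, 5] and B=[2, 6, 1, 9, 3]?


A·B = 1·2 + 6·6 + 1·1 + 5·9 + 5·3 = 99
‖A‖ = √88 = 9.3808, ‖B‖ = √131 = 11.4455
cos = 99/(√88·√131) = 99/√11528 = 0.9221

0.9221


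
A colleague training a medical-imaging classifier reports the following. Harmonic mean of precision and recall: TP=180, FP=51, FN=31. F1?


Precision = 180/231 = 0.7792
Recall = 180/211 = 0.8531
F1 = 2·P·R/(P+R) = 2·TP/(2·TP+FP+FN) = 360/(360+51+31) = 360/442 = 0.8145

0.8145


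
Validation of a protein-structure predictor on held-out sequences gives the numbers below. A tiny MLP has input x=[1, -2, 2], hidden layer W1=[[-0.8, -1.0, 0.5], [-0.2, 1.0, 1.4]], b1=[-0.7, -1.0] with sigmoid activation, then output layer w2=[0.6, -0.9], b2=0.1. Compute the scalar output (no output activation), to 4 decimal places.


z1[0] = (-0.8)·(1) + (-1.0)·(-2) + (0.5)·(2) - 0.7 = 1.5
z1[1] = (-0.2)·(1) + (1.0)·(-2) + (1.4)·(2) - 1.0 = -0.4
h = sigmoid(z1) = [0.8176, 0.4013]
output = (0.6)·(0.8176) + (-0.9)·(0.4013) + 0.1 = 0.2294

0.2294


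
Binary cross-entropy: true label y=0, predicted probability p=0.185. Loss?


BCE = -[y·ln(p) + (1-y)·ln(1-p)]
= -0 - 1·ln(1-0.185)
= -ln(0.815) = 0.2046

0.2046


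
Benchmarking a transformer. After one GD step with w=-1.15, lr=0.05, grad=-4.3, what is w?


w_new = w - α·∇
= -1.15 - 0.05·-4.3
= -1.15 + 0.215
= -0.935

-0.935


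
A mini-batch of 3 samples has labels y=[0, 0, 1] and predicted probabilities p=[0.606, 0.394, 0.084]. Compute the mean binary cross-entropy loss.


L[0] = -ln(1-0.606) = -ln(0.394) = 0.9314
L[1] = -ln(1-0.394) = -ln(0.606) = 0.5009
L[2] = -ln(0.084) = 2.4769
mean = (0.9314 + 0.5009 + 2.4769)/3 = 1.3031

1.3031


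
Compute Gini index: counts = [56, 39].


Probabilities: [56/95, 39/95] ≈ [0.5895, 0.4105]
Σpᵢ² = (3136 + 1521)/95² = 4657/9025
Gini = 1 - Σpᵢ² = 1 - 4657/9025 = 0.484

0.484


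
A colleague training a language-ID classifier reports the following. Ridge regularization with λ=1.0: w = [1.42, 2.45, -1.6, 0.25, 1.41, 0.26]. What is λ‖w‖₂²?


‖w‖₂² = (1.42)² + (2.45)² + (-1.6)² + (0.25)² + (1.41)² + (0.26)²
     = 2.0164 + 6.0025 + 2.56 + 0.0625 + 1.9881 + 0.0676
     = 12.6971
λ·‖w‖₂² = 1.0·12.6971 = 12.6971

12.6971


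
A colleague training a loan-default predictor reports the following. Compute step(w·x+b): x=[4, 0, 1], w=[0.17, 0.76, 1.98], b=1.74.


z = (4)·(0.17) + (0)·(0.76) + (1)·(1.98) + 1.74
  = 4.4
step(z) = 1 (z≥0)

1
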